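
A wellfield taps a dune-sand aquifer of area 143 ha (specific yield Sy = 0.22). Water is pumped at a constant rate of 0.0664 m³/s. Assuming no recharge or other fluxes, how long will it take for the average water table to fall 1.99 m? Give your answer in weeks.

t ≈ 15.6 weeks

A = 143 ha = 1.43 × 10^6 m²
ΔV = Sy × A × Δh = 0.22 × 1.43 × 10^6 × 1.99 = 6.261 × 10^5 m³
Q = 0.0664 m³/s = 5737 m³/d
t = ΔV / Q = 6.261 × 10^5 m³ / 5737 m³/d = 109.1 d
t = 109.1 d ≈ 15.59 weeks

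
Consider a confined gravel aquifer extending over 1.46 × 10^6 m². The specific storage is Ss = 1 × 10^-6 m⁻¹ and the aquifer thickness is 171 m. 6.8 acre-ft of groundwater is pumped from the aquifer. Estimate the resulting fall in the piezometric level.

S = Ss × b = 1 × 10^-6 m⁻¹ × 171 m = 1.71 × 10^-4
ΔV = 6.8 acre-ft = 8388 m³
Δh = ΔV / (S × A) = 8388 m³ / (1.71 × 10^-4 × 1.46 × 10^6 m²) = 33.6 m

Δh ≈ 33.6 m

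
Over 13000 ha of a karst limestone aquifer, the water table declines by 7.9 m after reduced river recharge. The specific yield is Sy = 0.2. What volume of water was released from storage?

ΔV ≈ 2.05 × 10^8 m³

A = 13000 ha = 1.3 × 10^8 m²
ΔV = Sy × A × Δh = 0.2 × 1.3 × 10^8 m² × 7.9 m = 2.054 × 10^8 m³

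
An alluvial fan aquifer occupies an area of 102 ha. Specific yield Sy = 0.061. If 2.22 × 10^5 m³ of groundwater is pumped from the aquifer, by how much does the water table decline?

Δh ≈ 3.57 m

A = 102 ha = 1.02 × 10^6 m²
Δh = ΔV / (Sy × A) = 2.22 × 10^5 m³ / (0.061 × 1.02 × 10^6 m²) = 3.568 m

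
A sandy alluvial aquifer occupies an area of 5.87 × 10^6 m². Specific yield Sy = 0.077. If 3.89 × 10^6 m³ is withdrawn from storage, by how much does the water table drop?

Δh ≈ 8.61 m

Δh = ΔV / (Sy × A) = 3.89 × 10^6 m³ / (0.077 × 5.87 × 10^6 m²) = 8.606 m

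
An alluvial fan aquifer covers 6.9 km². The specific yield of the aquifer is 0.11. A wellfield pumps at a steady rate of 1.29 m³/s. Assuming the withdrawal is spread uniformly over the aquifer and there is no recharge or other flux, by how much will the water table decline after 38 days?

Δh ≈ 5.58 m

A = 6.9 km² = 6.9 × 10^6 m²
Q = 1.29 m³/s = 1.115 × 10^5 m³/d
ΔV = Q × t = 1.115 × 10^5 m³/d × 38 d = 4.235 × 10^6 m³
Δh = ΔV / (Sy × A) = 4.235 × 10^6 / (0.11 × 6.9 × 10^6) = 5.58 m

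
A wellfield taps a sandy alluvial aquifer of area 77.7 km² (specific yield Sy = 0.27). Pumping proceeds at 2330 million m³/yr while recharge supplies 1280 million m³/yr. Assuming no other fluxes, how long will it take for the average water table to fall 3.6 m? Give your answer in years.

t ≈ 0.0719 years

A = 77.7 km² = 7.77 × 10^7 m²
ΔV = Sy × A × Δh = 0.27 × 7.77 × 10^7 × 3.6 = 7.552 × 10^7 m³
Net withdrawal = 2330 − 1280 = 1050 million m³/yr = 2.877 × 10^6 m³/d
t = ΔV / Q = 7.552 × 10^7 m³ / 2.877 × 10^6 m³/d = 26.25 d
t = 26.25 d ≈ 0.07193 years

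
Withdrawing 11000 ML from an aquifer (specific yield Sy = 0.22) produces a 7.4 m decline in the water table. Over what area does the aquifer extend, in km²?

A ≈ 6.76 km²

ΔV = 11000 ML = 1.1 × 10^7 m³
A = ΔV / (Sy × Δh) = 1.1 × 10^7 / (0.22 × 7.4) = 6.757 × 10^6 m²
A = 6.757 × 10^6 m² = 6.757 km²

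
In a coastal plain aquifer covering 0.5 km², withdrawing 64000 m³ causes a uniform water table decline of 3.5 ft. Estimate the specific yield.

A = 0.5 km² = 5 × 10^5 m²
Δh = 3.5 ft = 1.067 m
Sy = ΔV / (A × Δh) = 64000 m³ / (5 × 10^5 m² × 1.067 m) = 0.12

Sy ≈ 0.12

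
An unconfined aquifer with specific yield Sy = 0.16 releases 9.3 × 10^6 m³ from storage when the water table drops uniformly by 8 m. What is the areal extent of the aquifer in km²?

A ≈ 7.27 km²

A = ΔV / (Sy × Δh) = 9.3 × 10^6 / (0.16 × 8) = 7.266 × 10^6 m²
A = 7.266 × 10^6 m² = 7.266 km²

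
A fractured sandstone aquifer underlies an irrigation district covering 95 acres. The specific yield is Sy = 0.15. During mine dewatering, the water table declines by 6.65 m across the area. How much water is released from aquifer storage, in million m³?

A = 95 acres = 3.845 × 10^5 m²
ΔV = Sy × A × Δh = 0.15 × 3.845 × 10^5 m² × 6.65 m = 3.835 × 10^5 m³
ΔV = 3.835 × 10^5 m³ = 0.3835 million m³

ΔV ≈ 0.383 million m³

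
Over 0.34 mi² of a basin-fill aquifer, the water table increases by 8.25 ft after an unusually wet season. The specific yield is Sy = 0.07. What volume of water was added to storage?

ΔV ≈ 1.55 × 10^5 m³

A = 0.34 mi² = 8.806 × 10^5 m²
Δh = 8.25 ft = 2.515 m
ΔV = Sy × A × Δh = 0.07 × 8.806 × 10^5 m² × 2.515 m = 1.55 × 10^5 m³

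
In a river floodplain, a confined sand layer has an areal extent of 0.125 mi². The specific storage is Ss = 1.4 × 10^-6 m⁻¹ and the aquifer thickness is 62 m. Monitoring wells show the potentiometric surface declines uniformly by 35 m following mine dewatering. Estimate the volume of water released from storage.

ΔV ≈ 984 m³

S = Ss × b = 1.4 × 10^-6 m⁻¹ × 62 m = 8.68 × 10^-5
A = 0.125 mi² = 3.237 × 10^5 m²
ΔV = S × A × Δh = 8.68 × 10^-5 × 3.237 × 10^5 m² × 35 m = 983.5 m³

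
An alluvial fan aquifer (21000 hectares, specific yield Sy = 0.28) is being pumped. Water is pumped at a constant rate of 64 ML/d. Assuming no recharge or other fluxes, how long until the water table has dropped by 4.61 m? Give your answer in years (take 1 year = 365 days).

A = 21000 hectares = 2.1 × 10^8 m²
ΔV = Sy × A × Δh = 0.28 × 2.1 × 10^8 × 4.61 = 2.711 × 10^8 m³
Q = 64 ML/d = 64000 m³/d
t = ΔV / Q = 2.711 × 10^8 m³ / 64000 m³/d = 4235 d
t = 4235 d ≈ 11.6 years

t ≈ 11.6 years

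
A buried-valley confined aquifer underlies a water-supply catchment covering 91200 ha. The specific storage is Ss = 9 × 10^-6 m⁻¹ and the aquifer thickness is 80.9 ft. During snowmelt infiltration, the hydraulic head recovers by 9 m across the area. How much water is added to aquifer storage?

b = 80.9 ft = 24.66 m
S = Ss × b = 9 × 10^-6 m⁻¹ × 24.66 m = 2.219 × 10^-4
A = 91200 ha = 9.12 × 10^8 m²
ΔV = S × A × Δh = 2.219 × 10^-4 × 9.12 × 10^8 m² × 9 m = 1.822 × 10^6 m³

ΔV ≈ 1.82 × 10^6 m³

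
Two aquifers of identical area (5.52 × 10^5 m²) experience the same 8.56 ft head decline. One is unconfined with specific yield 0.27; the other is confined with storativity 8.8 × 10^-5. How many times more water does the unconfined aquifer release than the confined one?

Δh = 8.56 ft = 2.609 m
Unconfined: ΔV_u = Sy × A × Δh = 0.27 × 5.52 × 10^5 × 2.609 = 3.889 × 10^5 m³
Confined: ΔV_c = S × A × Δh = 8.8 × 10^-5 × 5.52 × 10^5 × 2.609 = 126.7 m³
Ratio = ΔV_u / ΔV_c = Sy / S = 0.27 / 8.8 × 10^-5 = 3068

ΔV_u / ΔV_c ≈ 3070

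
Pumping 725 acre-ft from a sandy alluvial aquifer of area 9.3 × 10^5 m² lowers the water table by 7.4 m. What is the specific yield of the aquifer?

Sy ≈ 0.13

ΔV = 725 acre-ft = 8.943 × 10^5 m³
Sy = ΔV / (A × Δh) = 8.943 × 10^5 m³ / (9.3 × 10^5 m² × 7.4 m) = 0.1299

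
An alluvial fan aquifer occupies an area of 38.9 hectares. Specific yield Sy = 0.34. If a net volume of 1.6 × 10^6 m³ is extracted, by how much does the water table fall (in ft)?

Δh ≈ 39.7 ft

A = 38.9 hectares = 3.89 × 10^5 m²
Δh = ΔV / (Sy × A) = 1.6 × 10^6 m³ / (0.34 × 3.89 × 10^5 m²) = 12.1 m
Δh = 12.1 m = 39.69 ft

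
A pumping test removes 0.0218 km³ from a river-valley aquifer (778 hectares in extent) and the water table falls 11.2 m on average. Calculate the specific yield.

A = 778 hectares = 7.78 × 10^6 m²
ΔV = 0.0218 km³ = 2.18 × 10^7 m³
Sy = ΔV / (A × Δh) = 2.18 × 10^7 m³ / (7.78 × 10^6 m² × 11.2 m) = 0.2502

Sy ≈ 0.25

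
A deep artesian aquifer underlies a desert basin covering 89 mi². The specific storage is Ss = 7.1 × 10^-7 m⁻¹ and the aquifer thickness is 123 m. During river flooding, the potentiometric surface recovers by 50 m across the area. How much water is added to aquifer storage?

ΔV ≈ 1.01 × 10^6 m³

S = Ss × b = 7.1 × 10^-7 m⁻¹ × 123 m = 8.733 × 10^-5
A = 89 mi² = 2.305 × 10^8 m²
ΔV = S × A × Δh = 8.733 × 10^-5 × 2.305 × 10^8 m² × 50 m = 1.007 × 10^6 m³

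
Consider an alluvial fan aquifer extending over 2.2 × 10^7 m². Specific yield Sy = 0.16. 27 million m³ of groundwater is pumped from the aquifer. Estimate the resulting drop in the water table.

Δh ≈ 7.67 m

ΔV = 27 million m³ = 2.7 × 10^7 m³
Δh = ΔV / (Sy × A) = 2.7 × 10^7 m³ / (0.16 × 2.2 × 10^7 m²) = 7.67 m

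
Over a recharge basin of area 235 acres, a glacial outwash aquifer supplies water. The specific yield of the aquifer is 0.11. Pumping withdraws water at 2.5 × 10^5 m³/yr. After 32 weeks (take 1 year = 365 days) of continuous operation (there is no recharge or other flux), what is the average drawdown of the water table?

A = 235 acres = 9.51 × 10^5 m²
Q = 2.5 × 10^5 m³/yr = 684.9 m³/d
t = 32 weeks = 224 d
ΔV = Q × t = 684.9 m³/d × 224 d = 1.534 × 10^5 m³
Δh = ΔV / (Sy × A) = 1.534 × 10^5 / (0.11 × 9.51 × 10^5) = 1.467 m

Δh ≈ 1.47 m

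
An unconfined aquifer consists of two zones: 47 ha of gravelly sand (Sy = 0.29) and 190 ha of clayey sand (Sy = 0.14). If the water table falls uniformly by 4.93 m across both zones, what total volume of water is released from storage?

A₁ = 47 ha = 4.7 × 10^5 m²; A₂ = 190 ha = 1.9 × 10^6 m²
ΔV₁ = 0.29 × 4.7 × 10^5 × 4.93 = 6.72 × 10^5 m³
ΔV₂ = 0.14 × 1.9 × 10^6 × 4.93 = 1.311 × 10^6 m³
ΔV = ΔV₁ + ΔV₂ = 1.983 × 10^6 m³

ΔV ≈ 1.98 × 10^6 m³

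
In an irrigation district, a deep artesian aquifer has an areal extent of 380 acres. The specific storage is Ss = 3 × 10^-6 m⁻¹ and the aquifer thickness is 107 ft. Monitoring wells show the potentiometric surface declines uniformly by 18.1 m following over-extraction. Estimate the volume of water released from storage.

b = 107 ft = 32.61 m
S = Ss × b = 3 × 10^-6 m⁻¹ × 32.61 m = 9.784 × 10^-5
A = 380 acres = 1.538 × 10^6 m²
ΔV = S × A × Δh = 9.784 × 10^-5 × 1.538 × 10^6 m² × 18.1 m = 2723 m³

ΔV ≈ 2720 m³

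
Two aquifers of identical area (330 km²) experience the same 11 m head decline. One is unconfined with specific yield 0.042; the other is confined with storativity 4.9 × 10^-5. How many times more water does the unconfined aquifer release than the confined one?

ΔV_u / ΔV_c ≈ 857

A = 330 km² = 3.3 × 10^8 m²
Unconfined: ΔV_u = Sy × A × Δh = 0.042 × 3.3 × 10^8 × 11 = 1.525 × 10^8 m³
Confined: ΔV_c = S × A × Δh = 4.9 × 10^-5 × 3.3 × 10^8 × 11 = 1.779 × 10^5 m³
Ratio = ΔV_u / ΔV_c = Sy / S = 0.042 / 4.9 × 10^-5 = 857.1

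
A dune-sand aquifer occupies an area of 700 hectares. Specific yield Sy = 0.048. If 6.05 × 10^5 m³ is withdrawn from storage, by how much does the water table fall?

Δh ≈ 1.8 m

A = 700 hectares = 7 × 10^6 m²
Δh = ΔV / (Sy × A) = 6.05 × 10^5 m³ / (0.048 × 7 × 10^6 m²) = 1.801 m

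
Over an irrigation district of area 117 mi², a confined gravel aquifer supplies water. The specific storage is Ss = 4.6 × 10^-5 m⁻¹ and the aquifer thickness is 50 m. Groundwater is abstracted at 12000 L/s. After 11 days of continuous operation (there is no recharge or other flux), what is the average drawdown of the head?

Δh ≈ 16.4 m

S = Ss × b = 4.6 × 10^-5 m⁻¹ × 50 m = 2.3 × 10^-3
A = 117 mi² = 3.03 × 10^8 m²
Q = 12000 L/s = 1.037 × 10^6 m³/d
ΔV = Q × t = 1.037 × 10^6 m³/d × 11 d = 1.14 × 10^7 m³
Δh = ΔV / (S × A) = 1.14 × 10^7 / (0.0023 × 3.03 × 10^8) = 16.36 m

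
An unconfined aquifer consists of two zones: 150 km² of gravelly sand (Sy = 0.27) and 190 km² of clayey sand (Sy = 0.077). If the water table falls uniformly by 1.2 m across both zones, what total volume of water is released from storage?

A₁ = 150 km² = 1.5 × 10^8 m²; A₂ = 190 km² = 1.9 × 10^8 m²
ΔV₁ = 0.27 × 1.5 × 10^8 × 1.2 = 4.86 × 10^7 m³
ΔV₂ = 0.077 × 1.9 × 10^8 × 1.2 = 1.756 × 10^7 m³
ΔV = ΔV₁ + ΔV₂ = 6.616 × 10^7 m³

ΔV ≈ 6.62 × 10^7 m³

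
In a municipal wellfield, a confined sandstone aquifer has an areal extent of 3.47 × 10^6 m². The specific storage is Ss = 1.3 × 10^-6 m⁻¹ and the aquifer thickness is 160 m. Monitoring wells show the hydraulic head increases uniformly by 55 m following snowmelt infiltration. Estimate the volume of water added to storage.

ΔV ≈ 39700 m³

S = Ss × b = 1.3 × 10^-6 m⁻¹ × 160 m = 2.08 × 10^-4
ΔV = S × A × Δh = 2.08 × 10^-4 × 3.47 × 10^6 m² × 55 m = 39700 m³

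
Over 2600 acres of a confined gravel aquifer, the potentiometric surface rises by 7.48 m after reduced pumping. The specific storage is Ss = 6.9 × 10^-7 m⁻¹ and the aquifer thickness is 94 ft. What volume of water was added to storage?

b = 94 ft = 28.65 m
S = Ss × b = 6.9 × 10^-7 m⁻¹ × 28.65 m = 1.977 × 10^-5
A = 2600 acres = 1.052 × 10^7 m²
ΔV = S × A × Δh = 1.977 × 10^-5 × 1.052 × 10^7 m² × 7.48 m = 1556 m³

ΔV ≈ 1560 m³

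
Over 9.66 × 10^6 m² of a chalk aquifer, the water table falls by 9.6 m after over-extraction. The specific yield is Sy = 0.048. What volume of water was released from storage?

ΔV ≈ 4.45 × 10^6 m³

ΔV = Sy × A × Δh = 0.048 × 9.66 × 10^6 m² × 9.6 m = 4.451 × 10^6 m³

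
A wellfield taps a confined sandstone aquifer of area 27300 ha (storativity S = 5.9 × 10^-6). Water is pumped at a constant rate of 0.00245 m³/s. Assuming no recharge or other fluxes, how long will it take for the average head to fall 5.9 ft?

t ≈ 13.7 days

A = 27300 ha = 2.73 × 10^8 m²
Δh = 5.9 ft = 1.798 m
ΔV = S × A × Δh = 5.9 × 10^-6 × 2.73 × 10^8 × 1.798 = 2897 m³
Q = 0.00245 m³/s = 211.7 m³/d
t = ΔV / Q = 2897 m³ / 211.7 m³/d = 13.68 d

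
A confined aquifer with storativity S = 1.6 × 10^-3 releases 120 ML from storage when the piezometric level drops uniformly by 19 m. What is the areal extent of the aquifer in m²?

A ≈ 3.95 × 10^6 m²

ΔV = 120 ML = 1.2 × 10^5 m³
A = ΔV / (S × Δh) = 1.2 × 10^5 / (0.0016 × 19) = 3.947 × 10^6 m²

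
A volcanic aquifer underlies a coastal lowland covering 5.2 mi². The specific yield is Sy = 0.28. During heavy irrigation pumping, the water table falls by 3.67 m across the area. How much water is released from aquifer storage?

ΔV ≈ 1.38 × 10^7 m³

A = 5.2 mi² = 1.347 × 10^7 m²
ΔV = Sy × A × Δh = 0.28 × 1.347 × 10^7 m² × 3.67 m = 1.384 × 10^7 m³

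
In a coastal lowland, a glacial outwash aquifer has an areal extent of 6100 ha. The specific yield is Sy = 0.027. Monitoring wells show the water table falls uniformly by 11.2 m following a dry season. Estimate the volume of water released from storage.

ΔV ≈ 1.84 × 10^7 m³

A = 6100 ha = 6.1 × 10^7 m²
ΔV = Sy × A × Δh = 0.027 × 6.1 × 10^7 m² × 11.2 m = 1.845 × 10^7 m³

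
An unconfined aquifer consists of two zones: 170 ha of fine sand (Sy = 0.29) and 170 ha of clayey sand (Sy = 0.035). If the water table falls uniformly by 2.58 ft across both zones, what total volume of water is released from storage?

ΔV ≈ 4.34 × 10^5 m³

A₁ = 170 ha = 1.7 × 10^6 m²; A₂ = 170 ha = 1.7 × 10^6 m²
Δh = 2.58 ft = 0.7864 m
ΔV₁ = 0.29 × 1.7 × 10^6 × 0.7864 = 3.877 × 10^5 m³
ΔV₂ = 0.035 × 1.7 × 10^6 × 0.7864 = 46790 m³
ΔV = ΔV₁ + ΔV₂ = 4.345 × 10^5 m³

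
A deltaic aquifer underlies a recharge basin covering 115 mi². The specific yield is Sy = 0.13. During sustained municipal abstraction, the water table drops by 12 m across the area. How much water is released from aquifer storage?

A = 115 mi² = 2.978 × 10^8 m²
ΔV = Sy × A × Δh = 0.13 × 2.978 × 10^8 m² × 12 m = 4.646 × 10^8 m³

ΔV ≈ 4.65 × 10^8 m³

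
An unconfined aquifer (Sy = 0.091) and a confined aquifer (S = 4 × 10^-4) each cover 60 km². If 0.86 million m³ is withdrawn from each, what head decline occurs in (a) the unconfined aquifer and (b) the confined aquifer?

A = 60 km² = 6 × 10^7 m²
ΔV = 0.86 million m³ = 8.6 × 10^5 m³
Unconfined: Δh_u = ΔV/(Sy·A) = 8.6 × 10^5/(0.091 × 6 × 10^7) = 0.1575 m
Confined: Δh_c = ΔV/(S·A) = 8.6 × 10^5/(4 × 10^-4 × 6 × 10^7) = 35.83 m

Δh_u ≈ 0.158 m; Δh_c ≈ 35.8 m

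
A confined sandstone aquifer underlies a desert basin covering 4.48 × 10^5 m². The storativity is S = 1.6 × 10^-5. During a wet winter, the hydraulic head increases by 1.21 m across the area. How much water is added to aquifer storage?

ΔV ≈ 8.67 m³

ΔV = S × A × Δh = 1.6 × 10^-5 × 4.48 × 10^5 m² × 1.21 m = 8.673 m³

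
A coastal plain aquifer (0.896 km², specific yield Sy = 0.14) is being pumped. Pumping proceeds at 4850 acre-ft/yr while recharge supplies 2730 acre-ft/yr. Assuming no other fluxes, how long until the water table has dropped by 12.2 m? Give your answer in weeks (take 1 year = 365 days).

t ≈ 30.5 weeks

A = 0.896 km² = 8.96 × 10^5 m²
ΔV = Sy × A × Δh = 0.14 × 8.96 × 10^5 × 12.2 = 1.53 × 10^6 m³
Net withdrawal = 4850 − 2730 = 2120 acre-ft/yr = 7164 m³/d
t = ΔV / Q = 1.53 × 10^6 m³ / 7164 m³/d = 213.6 d
t = 213.6 d ≈ 30.52 weeks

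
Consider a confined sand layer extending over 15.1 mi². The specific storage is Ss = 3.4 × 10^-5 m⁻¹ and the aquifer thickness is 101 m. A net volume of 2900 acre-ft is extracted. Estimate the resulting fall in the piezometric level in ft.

Δh ≈ 87.4 ft

S = Ss × b = 3.4 × 10^-5 m⁻¹ × 101 m = 3.434 × 10^-3
A = 15.1 mi² = 3.911 × 10^7 m²
ΔV = 2900 acre-ft = 3.577 × 10^6 m³
Δh = ΔV / (S × A) = 3.577 × 10^6 m³ / (0.003434 × 3.911 × 10^7 m²) = 26.64 m
Δh = 26.64 m = 87.39 ft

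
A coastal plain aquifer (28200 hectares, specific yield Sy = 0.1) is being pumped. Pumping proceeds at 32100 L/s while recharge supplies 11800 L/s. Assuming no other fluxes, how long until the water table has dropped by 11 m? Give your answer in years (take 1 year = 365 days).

t ≈ 0.485 years

A = 28200 hectares = 2.82 × 10^8 m²
ΔV = Sy × A × Δh = 0.1 × 2.82 × 10^8 × 11 = 3.102 × 10^8 m³
Net withdrawal = 32100 − 11800 = 20300 L/s = 1.754 × 10^6 m³/d
t = ΔV / Q = 3.102 × 10^8 m³ / 1.754 × 10^6 m³/d = 176.9 d
t = 176.9 d ≈ 0.4846 years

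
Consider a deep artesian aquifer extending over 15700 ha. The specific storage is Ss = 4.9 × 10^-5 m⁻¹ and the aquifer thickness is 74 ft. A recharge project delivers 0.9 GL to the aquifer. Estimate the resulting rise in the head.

Δh ≈ 5.19 m

b = 74 ft = 22.56 m
S = Ss × b = 4.9 × 10^-5 m⁻¹ × 22.56 m = 1.105 × 10^-3
A = 15700 ha = 1.57 × 10^8 m²
ΔV = 0.9 GL = 9 × 10^5 m³
Δh = ΔV / (S × A) = 9 × 10^5 m³ / (0.001105 × 1.57 × 10^8 m²) = 5.187 m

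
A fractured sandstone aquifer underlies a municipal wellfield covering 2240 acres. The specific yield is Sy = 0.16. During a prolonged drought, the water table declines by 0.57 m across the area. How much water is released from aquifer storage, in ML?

ΔV ≈ 827 ML

A = 2240 acres = 9.065 × 10^6 m²
ΔV = Sy × A × Δh = 0.16 × 9.065 × 10^6 m² × 0.57 m = 8.267 × 10^5 m³
ΔV = 8.267 × 10^5 m³ = 826.7 ML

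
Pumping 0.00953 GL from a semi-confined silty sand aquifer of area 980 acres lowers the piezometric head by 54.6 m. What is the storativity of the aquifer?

A = 980 acres = 3.966 × 10^6 m²
ΔV = 0.00953 GL = 9530 m³
S = ΔV / (A × Δh) = 9530 m³ / (3.966 × 10^6 m² × 54.6 m) = 4.401 × 10^-5

S ≈ 4.4 × 10^-5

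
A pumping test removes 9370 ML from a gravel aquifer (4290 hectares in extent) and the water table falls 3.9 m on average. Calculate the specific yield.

Sy ≈ 0.056

A = 4290 hectares = 4.29 × 10^7 m²
ΔV = 9370 ML = 9.37 × 10^6 m³
Sy = ΔV / (A × Δh) = 9.37 × 10^6 m³ / (4.29 × 10^7 m² × 3.9 m) = 0.056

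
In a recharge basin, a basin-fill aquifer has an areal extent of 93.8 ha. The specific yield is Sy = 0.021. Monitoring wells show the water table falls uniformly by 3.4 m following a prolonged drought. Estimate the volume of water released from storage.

ΔV ≈ 67000 m³

A = 93.8 ha = 9.38 × 10^5 m²
ΔV = Sy × A × Δh = 0.021 × 9.38 × 10^5 m² × 3.4 m = 66970 m³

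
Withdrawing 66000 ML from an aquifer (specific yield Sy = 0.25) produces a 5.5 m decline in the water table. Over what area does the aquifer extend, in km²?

A ≈ 48 km²

ΔV = 66000 ML = 6.6 × 10^7 m³
A = ΔV / (Sy × Δh) = 6.6 × 10^7 / (0.25 × 5.5) = 4.8 × 10^7 m²
A = 4.8 × 10^7 m² = 48 km²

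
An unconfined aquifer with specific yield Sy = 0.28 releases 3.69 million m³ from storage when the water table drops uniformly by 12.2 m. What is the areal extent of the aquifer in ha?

A ≈ 108 ha

ΔV = 3.69 million m³ = 3.69 × 10^6 m³
A = ΔV / (Sy × Δh) = 3.69 × 10^6 / (0.28 × 12.2) = 1.08 × 10^6 m²
A = 1.08 × 10^6 m² = 108 ha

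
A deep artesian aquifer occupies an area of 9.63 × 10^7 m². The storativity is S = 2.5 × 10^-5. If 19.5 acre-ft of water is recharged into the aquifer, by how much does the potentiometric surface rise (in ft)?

ΔV = 19.5 acre-ft = 24050 m³
Δh = ΔV / (S × A) = 24050 m³ / (2.5 × 10^-5 × 9.63 × 10^7 m²) = 9.991 m
Δh = 9.991 m = 32.78 ft

Δh ≈ 32.8 ft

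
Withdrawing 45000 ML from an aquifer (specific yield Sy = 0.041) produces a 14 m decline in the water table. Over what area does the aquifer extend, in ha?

A ≈ 7840 ha

ΔV = 45000 ML = 4.5 × 10^7 m³
A = ΔV / (Sy × Δh) = 4.5 × 10^7 / (0.041 × 14) = 7.84 × 10^7 m²
A = 7.84 × 10^7 m² = 7840 ha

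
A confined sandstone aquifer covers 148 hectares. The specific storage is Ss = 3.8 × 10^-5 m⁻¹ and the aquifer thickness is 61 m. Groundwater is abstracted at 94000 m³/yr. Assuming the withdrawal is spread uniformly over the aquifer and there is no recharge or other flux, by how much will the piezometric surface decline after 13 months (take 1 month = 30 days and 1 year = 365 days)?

Δh ≈ 29.3 m

S = Ss × b = 3.8 × 10^-5 m⁻¹ × 61 m = 2.318 × 10^-3
A = 148 hectares = 1.48 × 10^6 m²
Q = 94000 m³/yr = 257.5 m³/d
t = 13 months = 390 d
ΔV = Q × t = 257.5 m³/d × 390 d = 1.004 × 10^5 m³
Δh = ΔV / (S × A) = 1.004 × 10^5 / (0.002318 × 1.48 × 10^6) = 29.28 m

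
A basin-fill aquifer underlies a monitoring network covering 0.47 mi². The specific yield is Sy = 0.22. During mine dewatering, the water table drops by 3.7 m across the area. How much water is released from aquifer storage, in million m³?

ΔV ≈ 0.991 million m³

A = 0.47 mi² = 1.217 × 10^6 m²
ΔV = Sy × A × Δh = 0.22 × 1.217 × 10^6 m² × 3.7 m = 9.909 × 10^5 m³
ΔV = 9.909 × 10^5 m³ = 0.9909 million m³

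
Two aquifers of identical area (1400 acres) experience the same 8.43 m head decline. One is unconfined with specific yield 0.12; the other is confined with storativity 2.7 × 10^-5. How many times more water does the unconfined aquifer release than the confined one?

ΔV_u / ΔV_c ≈ 4440

A = 1400 acres = 5.666 × 10^6 m²
Unconfined: ΔV_u = Sy × A × Δh = 0.12 × 5.666 × 10^6 × 8.43 = 5.731 × 10^6 m³
Confined: ΔV_c = S × A × Δh = 2.7 × 10^-5 × 5.666 × 10^6 × 8.43 = 1290 m³
Ratio = ΔV_u / ΔV_c = Sy / S = 0.12 / 2.7 × 10^-5 = 4444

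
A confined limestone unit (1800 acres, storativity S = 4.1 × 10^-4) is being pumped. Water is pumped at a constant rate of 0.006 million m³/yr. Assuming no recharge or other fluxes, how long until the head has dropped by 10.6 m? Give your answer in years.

t ≈ 5.28 years

A = 1800 acres = 7.284 × 10^6 m²
ΔV = S × A × Δh = 4.1 × 10^-4 × 7.284 × 10^6 × 10.6 = 31660 m³
Q = 0.006 million m³/yr = 16.44 m³/d
t = ΔV / Q = 31660 m³ / 16.44 m³/d = 1926 d
t = 1926 d ≈ 5.276 years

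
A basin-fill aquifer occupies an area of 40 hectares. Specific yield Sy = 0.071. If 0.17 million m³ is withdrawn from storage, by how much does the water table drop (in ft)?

A = 40 hectares = 4 × 10^5 m²
ΔV = 0.17 million m³ = 1.7 × 10^5 m³
Δh = ΔV / (Sy × A) = 1.7 × 10^5 m³ / (0.071 × 4 × 10^5 m²) = 5.986 m
Δh = 5.986 m = 19.64 ft

Δh ≈ 19.6 ft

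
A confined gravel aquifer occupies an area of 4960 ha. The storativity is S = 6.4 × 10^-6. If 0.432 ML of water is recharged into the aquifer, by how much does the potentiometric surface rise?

Δh ≈ 1.36 m

A = 4960 ha = 4.96 × 10^7 m²
ΔV = 0.432 ML = 432 m³
Δh = ΔV / (S × A) = 432 m³ / (6.4 × 10^-6 × 4.96 × 10^7 m²) = 1.361 m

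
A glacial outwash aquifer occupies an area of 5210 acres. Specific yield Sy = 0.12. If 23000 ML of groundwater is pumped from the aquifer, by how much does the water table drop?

A = 5210 acres = 2.108 × 10^7 m²
ΔV = 23000 ML = 2.3 × 10^7 m³
Δh = ΔV / (Sy × A) = 2.3 × 10^7 m³ / (0.12 × 2.108 × 10^7 m²) = 9.091 m

Δh ≈ 9.09 m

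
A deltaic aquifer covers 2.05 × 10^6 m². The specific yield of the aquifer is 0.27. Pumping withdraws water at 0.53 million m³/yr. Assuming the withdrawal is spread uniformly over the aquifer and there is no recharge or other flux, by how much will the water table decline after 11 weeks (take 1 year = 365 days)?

Q = 0.53 million m³/yr = 1452 m³/d
t = 11 weeks = 77 d
ΔV = Q × t = 1452 m³/d × 77 d = 1.118 × 10^5 m³
Δh = ΔV / (Sy × A) = 1.118 × 10^5 / (0.27 × 2.05 × 10^6) = 0.202 m

Δh ≈ 0.202 m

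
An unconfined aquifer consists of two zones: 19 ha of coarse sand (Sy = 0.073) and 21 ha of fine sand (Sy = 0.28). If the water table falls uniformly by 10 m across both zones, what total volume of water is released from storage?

A₁ = 19 ha = 1.9 × 10^5 m²; A₂ = 21 ha = 2.1 × 10^5 m²
ΔV₁ = 0.073 × 1.9 × 10^5 × 10 = 1.387 × 10^5 m³
ΔV₂ = 0.28 × 2.1 × 10^5 × 10 = 5.88 × 10^5 m³
ΔV = ΔV₁ + ΔV₂ = 7.267 × 10^5 m³

ΔV ≈ 7.27 × 10^5 m³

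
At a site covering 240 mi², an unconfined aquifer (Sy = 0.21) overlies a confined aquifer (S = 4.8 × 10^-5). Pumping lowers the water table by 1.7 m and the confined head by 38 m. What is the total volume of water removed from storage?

A = 240 mi² = 6.216 × 10^8 m²
Unconfined: ΔV_u = Sy × A × Δh_u = 0.21 × 6.216 × 10^8 × 1.7 = 2.219 × 10^8 m³
Confined: ΔV_c = S × A × Δh_c = 4.8 × 10^-5 × 6.216 × 10^8 × 38 = 1.134 × 10^6 m³
Total ΔV = 2.219 × 10^8 + 1.134 × 10^6 = 2.23 × 10^8 m³

ΔV ≈ 2.23 × 10^8 m³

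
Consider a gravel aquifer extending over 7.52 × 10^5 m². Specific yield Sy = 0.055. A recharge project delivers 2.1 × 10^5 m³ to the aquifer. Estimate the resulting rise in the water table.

Δh = ΔV / (Sy × A) = 2.1 × 10^5 m³ / (0.055 × 7.52 × 10^5 m²) = 5.077 m

Δh ≈ 5.08 m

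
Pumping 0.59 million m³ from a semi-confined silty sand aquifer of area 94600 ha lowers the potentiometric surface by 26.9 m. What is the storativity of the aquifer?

S ≈ 2.3 × 10^-5

A = 94600 ha = 9.46 × 10^8 m²
ΔV = 0.59 million m³ = 5.9 × 10^5 m³
S = ΔV / (A × Δh) = 5.9 × 10^5 m³ / (9.46 × 10^8 m² × 26.9 m) = 2.319 × 10^-5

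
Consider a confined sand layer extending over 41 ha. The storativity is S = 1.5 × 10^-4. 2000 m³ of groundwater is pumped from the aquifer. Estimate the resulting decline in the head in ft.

A = 41 ha = 4.1 × 10^5 m²
Δh = ΔV / (S × A) = 2000 m³ / (1.5 × 10^-4 × 4.1 × 10^5 m²) = 32.52 m
Δh = 32.52 m = 106.7 ft

Δh ≈ 107 ft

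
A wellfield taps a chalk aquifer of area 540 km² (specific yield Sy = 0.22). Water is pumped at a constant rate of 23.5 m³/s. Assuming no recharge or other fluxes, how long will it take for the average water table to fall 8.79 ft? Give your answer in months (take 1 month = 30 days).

t ≈ 5.23 months

A = 540 km² = 5.4 × 10^8 m²
Δh = 8.79 ft = 2.679 m
ΔV = Sy × A × Δh = 0.22 × 5.4 × 10^8 × 2.679 = 3.183 × 10^8 m³
Q = 23.5 m³/s = 2.03 × 10^6 m³/d
t = ΔV / Q = 3.183 × 10^8 m³ / 2.03 × 10^6 m³/d = 156.8 d
t = 156.8 d ≈ 5.225 months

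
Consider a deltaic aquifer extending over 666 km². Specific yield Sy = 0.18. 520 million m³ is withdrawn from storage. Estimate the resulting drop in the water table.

Δh ≈ 4.34 m

A = 666 km² = 6.66 × 10^8 m²
ΔV = 520 million m³ = 5.2 × 10^8 m³
Δh = ΔV / (Sy × A) = 5.2 × 10^8 m³ / (0.18 × 6.66 × 10^8 m²) = 4.338 m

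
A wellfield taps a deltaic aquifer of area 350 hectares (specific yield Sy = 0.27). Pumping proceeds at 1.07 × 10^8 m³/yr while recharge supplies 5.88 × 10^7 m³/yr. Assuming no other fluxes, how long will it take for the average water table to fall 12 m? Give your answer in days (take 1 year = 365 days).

t ≈ 85.9 days

A = 350 hectares = 3.5 × 10^6 m²
ΔV = Sy × A × Δh = 0.27 × 3.5 × 10^6 × 12 = 1.134 × 10^7 m³
Net withdrawal = 1.07 × 10^8 − 5.88 × 10^7 = 4.82 × 10^7 m³/yr = 1.321 × 10^5 m³/d
t = ΔV / Q = 1.134 × 10^7 m³ / 1.321 × 10^5 m³/d = 85.87 d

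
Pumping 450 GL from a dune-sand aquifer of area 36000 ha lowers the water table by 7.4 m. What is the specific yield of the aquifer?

A = 36000 ha = 3.6 × 10^8 m²
ΔV = 450 GL = 4.5 × 10^8 m³
Sy = ΔV / (A × Δh) = 4.5 × 10^8 m³ / (3.6 × 10^8 m² × 7.4 m) = 0.1689

Sy ≈ 0.17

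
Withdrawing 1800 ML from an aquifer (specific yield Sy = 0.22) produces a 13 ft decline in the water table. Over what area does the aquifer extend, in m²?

Δh = 13 ft = 3.962 m
ΔV = 1800 ML = 1.8 × 10^6 m³
A = ΔV / (Sy × Δh) = 1.8 × 10^6 / (0.22 × 3.962) = 2.065 × 10^6 m²

A ≈ 2.06 × 10^6 m²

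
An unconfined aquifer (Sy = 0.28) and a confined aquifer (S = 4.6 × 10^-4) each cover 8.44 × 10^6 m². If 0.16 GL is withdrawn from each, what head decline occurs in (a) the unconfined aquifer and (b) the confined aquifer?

Δh_u ≈ 0.0677 m; Δh_c ≈ 41.2 m

ΔV = 0.16 GL = 1.6 × 10^5 m³
Unconfined: Δh_u = ΔV/(Sy·A) = 1.6 × 10^5/(0.28 × 8.44 × 10^6) = 0.0677 m
Confined: Δh_c = ΔV/(S·A) = 1.6 × 10^5/(4.6 × 10^-4 × 8.44 × 10^6) = 41.21 m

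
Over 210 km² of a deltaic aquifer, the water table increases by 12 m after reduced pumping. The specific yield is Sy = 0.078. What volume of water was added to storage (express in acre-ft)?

A = 210 km² = 2.1 × 10^8 m²
ΔV = Sy × A × Δh = 0.078 × 2.1 × 10^8 m² × 12 m = 1.966 × 10^8 m³
ΔV = 1.966 × 10^8 m³ = 1.594 × 10^5 acre-ft

ΔV ≈ 1.59 × 10^5 acre-ft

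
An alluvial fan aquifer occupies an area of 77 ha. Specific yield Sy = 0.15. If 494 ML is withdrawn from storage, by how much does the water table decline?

A = 77 ha = 7.7 × 10^5 m²
ΔV = 494 ML = 4.94 × 10^5 m³
Δh = ΔV / (Sy × A) = 4.94 × 10^5 m³ / (0.15 × 7.7 × 10^5 m²) = 4.277 m

Δh ≈ 4.28 m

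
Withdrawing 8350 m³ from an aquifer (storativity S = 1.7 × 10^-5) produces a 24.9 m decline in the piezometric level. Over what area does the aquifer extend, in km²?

A = ΔV / (S × Δh) = 8350 / (1.7 × 10^-5 × 24.9) = 1.973 × 10^7 m²
A = 1.973 × 10^7 m² = 19.73 km²

A ≈ 19.7 km²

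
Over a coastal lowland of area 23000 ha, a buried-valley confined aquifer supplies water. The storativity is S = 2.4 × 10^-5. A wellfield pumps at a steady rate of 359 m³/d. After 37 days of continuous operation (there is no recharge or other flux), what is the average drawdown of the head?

A = 23000 ha = 2.3 × 10^8 m²
ΔV = Q × t = 359 m³/d × 37 d = 13280 m³
Δh = ΔV / (S × A) = 13280 / (2.4 × 10^-5 × 2.3 × 10^8) = 2.406 m

Δh ≈ 2.41 m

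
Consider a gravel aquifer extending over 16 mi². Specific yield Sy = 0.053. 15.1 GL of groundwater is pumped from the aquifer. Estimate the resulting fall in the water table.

A = 16 mi² = 4.144 × 10^7 m²
ΔV = 15.1 GL = 1.51 × 10^7 m³
Δh = ΔV / (Sy × A) = 1.51 × 10^7 m³ / (0.053 × 4.144 × 10^7 m²) = 6.875 m

Δh ≈ 6.88 m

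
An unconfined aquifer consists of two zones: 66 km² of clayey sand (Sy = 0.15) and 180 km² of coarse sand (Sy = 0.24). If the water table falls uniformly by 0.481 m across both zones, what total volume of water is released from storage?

A₁ = 66 km² = 6.6 × 10^7 m²; A₂ = 180 km² = 1.8 × 10^8 m²
ΔV₁ = 0.15 × 6.6 × 10^7 × 0.481 = 4.762 × 10^6 m³
ΔV₂ = 0.24 × 1.8 × 10^8 × 0.481 = 2.078 × 10^7 m³
ΔV = ΔV₁ + ΔV₂ = 2.554 × 10^7 m³

ΔV ≈ 2.55 × 10^7 m³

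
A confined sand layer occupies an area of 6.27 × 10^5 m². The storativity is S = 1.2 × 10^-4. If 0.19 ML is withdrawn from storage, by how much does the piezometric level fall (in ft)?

ΔV = 0.19 ML = 190 m³
Δh = ΔV / (S × A) = 190 m³ / (1.2 × 10^-4 × 6.27 × 10^5 m²) = 2.525 m
Δh = 2.525 m = 8.285 ft

Δh ≈ 8.28 ft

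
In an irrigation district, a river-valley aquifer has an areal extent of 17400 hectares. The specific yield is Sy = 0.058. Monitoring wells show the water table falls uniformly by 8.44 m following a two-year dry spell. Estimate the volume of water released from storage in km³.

A = 17400 hectares = 1.74 × 10^8 m²
ΔV = Sy × A × Δh = 0.058 × 1.74 × 10^8 m² × 8.44 m = 8.518 × 10^7 m³
ΔV = 8.518 × 10^7 m³ = 0.08518 km³

ΔV ≈ 0.0852 km³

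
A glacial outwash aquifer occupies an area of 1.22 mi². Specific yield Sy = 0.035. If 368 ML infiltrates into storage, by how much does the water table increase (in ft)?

A = 1.22 mi² = 3.16 × 10^6 m²
ΔV = 368 ML = 3.68 × 10^5 m³
Δh = ΔV / (Sy × A) = 3.68 × 10^5 m³ / (0.035 × 3.16 × 10^6 m²) = 3.328 m
Δh = 3.328 m = 10.92 ft

Δh ≈ 10.9 ft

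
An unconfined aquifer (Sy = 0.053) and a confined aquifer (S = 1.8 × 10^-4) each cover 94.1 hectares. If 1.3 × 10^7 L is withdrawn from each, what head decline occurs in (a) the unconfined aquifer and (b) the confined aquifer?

Δh_u ≈ 0.261 m; Δh_c ≈ 76.8 m

A = 94.1 hectares = 9.41 × 10^5 m²
ΔV = 1.3 × 10^7 L = 13000 m³
Unconfined: Δh_u = ΔV/(Sy·A) = 13000/(0.053 × 9.41 × 10^5) = 0.2607 m
Confined: Δh_c = ΔV/(S·A) = 13000/(1.8 × 10^-4 × 9.41 × 10^5) = 76.75 m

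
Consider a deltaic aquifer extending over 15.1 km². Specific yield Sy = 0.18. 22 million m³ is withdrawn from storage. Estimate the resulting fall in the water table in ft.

A = 15.1 km² = 1.51 × 10^7 m²
ΔV = 22 million m³ = 2.2 × 10^7 m³
Δh = ΔV / (Sy × A) = 2.2 × 10^7 m³ / (0.18 × 1.51 × 10^7 m²) = 8.094 m
Δh = 8.094 m = 26.56 ft

Δh ≈ 26.6 ft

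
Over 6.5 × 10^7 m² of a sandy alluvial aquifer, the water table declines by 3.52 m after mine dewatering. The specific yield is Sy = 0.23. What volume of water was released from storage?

ΔV ≈ 5.26 × 10^7 m³

ΔV = Sy × A × Δh = 0.23 × 6.5 × 10^7 m² × 3.52 m = 5.262 × 10^7 m³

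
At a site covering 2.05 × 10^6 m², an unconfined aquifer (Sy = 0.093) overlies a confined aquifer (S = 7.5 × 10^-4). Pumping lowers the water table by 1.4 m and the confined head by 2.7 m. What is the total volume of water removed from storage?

Unconfined: ΔV_u = Sy × A × Δh_u = 0.093 × 2.05 × 10^6 × 1.4 = 2.669 × 10^5 m³
Confined: ΔV_c = S × A × Δh_c = 7.5 × 10^-4 × 2.05 × 10^6 × 2.7 = 4151 m³
Total ΔV = 2.669 × 10^5 + 4151 = 2.711 × 10^5 m³

ΔV ≈ 2.71 × 10^5 m³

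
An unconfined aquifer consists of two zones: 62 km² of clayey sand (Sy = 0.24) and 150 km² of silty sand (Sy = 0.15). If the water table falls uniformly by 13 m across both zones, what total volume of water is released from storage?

A₁ = 62 km² = 6.2 × 10^7 m²; A₂ = 150 km² = 1.5 × 10^8 m²
ΔV₁ = 0.24 × 6.2 × 10^7 × 13 = 1.934 × 10^8 m³
ΔV₂ = 0.15 × 1.5 × 10^8 × 13 = 2.925 × 10^8 m³
ΔV = ΔV₁ + ΔV₂ = 4.859 × 10^8 m³

ΔV ≈ 4.86 × 10^8 m³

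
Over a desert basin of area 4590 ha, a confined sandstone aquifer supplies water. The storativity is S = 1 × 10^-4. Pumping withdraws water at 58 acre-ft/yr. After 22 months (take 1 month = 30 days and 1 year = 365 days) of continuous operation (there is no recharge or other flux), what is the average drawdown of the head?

A = 4590 ha = 4.59 × 10^7 m²
Q = 58 acre-ft/yr = 196 m³/d
t = 22 months = 660 d
ΔV = Q × t = 196 m³/d × 660 d = 1.294 × 10^5 m³
Δh = ΔV / (S × A) = 1.294 × 10^5 / (1 × 10^-4 × 4.59 × 10^7) = 28.18 m

Δh ≈ 28.2 m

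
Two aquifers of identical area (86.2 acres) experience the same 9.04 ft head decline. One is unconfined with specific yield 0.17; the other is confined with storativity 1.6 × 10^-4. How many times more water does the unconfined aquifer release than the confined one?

A = 86.2 acres = 3.488 × 10^5 m²
Δh = 9.04 ft = 2.755 m
Unconfined: ΔV_u = Sy × A × Δh = 0.17 × 3.488 × 10^5 × 2.755 = 1.634 × 10^5 m³
Confined: ΔV_c = S × A × Δh = 1.6 × 10^-4 × 3.488 × 10^5 × 2.755 = 153.8 m³
Ratio = ΔV_u / ΔV_c = Sy / S = 0.17 / 1.6 × 10^-4 = 1062

ΔV_u / ΔV_c ≈ 1060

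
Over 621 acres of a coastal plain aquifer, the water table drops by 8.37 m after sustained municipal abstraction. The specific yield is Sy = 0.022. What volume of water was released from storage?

ΔV ≈ 4.63 × 10^5 m³

A = 621 acres = 2.513 × 10^6 m²
ΔV = Sy × A × Δh = 0.022 × 2.513 × 10^6 m² × 8.37 m = 4.628 × 10^5 m³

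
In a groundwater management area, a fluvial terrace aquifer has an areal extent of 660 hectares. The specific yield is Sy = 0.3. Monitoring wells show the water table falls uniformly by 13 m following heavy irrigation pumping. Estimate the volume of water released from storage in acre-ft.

ΔV ≈ 20900 acre-ft

A = 660 hectares = 6.6 × 10^6 m²
ΔV = Sy × A × Δh = 0.3 × 6.6 × 10^6 m² × 13 m = 2.574 × 10^7 m³
ΔV = 2.574 × 10^7 m³ = 20870 acre-ft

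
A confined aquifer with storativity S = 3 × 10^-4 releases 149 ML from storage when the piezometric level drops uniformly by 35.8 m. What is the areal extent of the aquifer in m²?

A ≈ 1.39 × 10^7 m²

ΔV = 149 ML = 1.49 × 10^5 m³
A = ΔV / (S × Δh) = 1.49 × 10^5 / (3 × 10^-4 × 35.8) = 1.387 × 10^7 m²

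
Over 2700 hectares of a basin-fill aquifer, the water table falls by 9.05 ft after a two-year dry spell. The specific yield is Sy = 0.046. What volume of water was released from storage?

A = 2700 hectares = 2.7 × 10^7 m²
Δh = 9.05 ft = 2.758 m
ΔV = Sy × A × Δh = 0.046 × 2.7 × 10^7 m² × 2.758 m = 3.426 × 10^6 m³

ΔV ≈ 3.43 × 10^6 m³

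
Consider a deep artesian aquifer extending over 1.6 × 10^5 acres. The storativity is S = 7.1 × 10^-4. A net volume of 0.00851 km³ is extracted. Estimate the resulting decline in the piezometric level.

A = 1.6 × 10^5 acres = 6.475 × 10^8 m²
ΔV = 0.00851 km³ = 8.51 × 10^6 m³
Δh = ΔV / (S × A) = 8.51 × 10^6 m³ / (7.1 × 10^-4 × 6.475 × 10^8 m²) = 18.51 m

Δh ≈ 18.5 m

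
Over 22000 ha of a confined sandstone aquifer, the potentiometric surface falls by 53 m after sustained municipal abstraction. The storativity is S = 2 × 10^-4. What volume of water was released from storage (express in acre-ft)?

A = 22000 ha = 2.2 × 10^8 m²
ΔV = S × A × Δh = 2 × 10^-4 × 2.2 × 10^8 m² × 53 m = 2.332 × 10^6 m³
ΔV = 2.332 × 10^6 m³ = 1891 acre-ft

ΔV ≈ 1890 acre-ft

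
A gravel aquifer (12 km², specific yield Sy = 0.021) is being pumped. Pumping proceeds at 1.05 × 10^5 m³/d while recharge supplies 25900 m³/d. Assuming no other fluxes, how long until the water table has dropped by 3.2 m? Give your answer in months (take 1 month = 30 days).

A = 12 km² = 1.2 × 10^7 m²
ΔV = Sy × A × Δh = 0.021 × 1.2 × 10^7 × 3.2 = 8.064 × 10^5 m³
Net withdrawal = 1.05 × 10^5 − 25900 = 79100 m³/d
t = ΔV / Q = 8.064 × 10^5 m³ / 79100 m³/d = 10.19 d
t = 10.19 d ≈ 0.3398 months

t ≈ 0.34 months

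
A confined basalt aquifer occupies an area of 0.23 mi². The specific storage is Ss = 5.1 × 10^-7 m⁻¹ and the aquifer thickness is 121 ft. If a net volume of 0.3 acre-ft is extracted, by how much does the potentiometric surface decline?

b = 121 ft = 36.88 m
S = Ss × b = 5.1 × 10^-7 m⁻¹ × 36.88 m = 1.881 × 10^-5
A = 0.23 mi² = 5.957 × 10^5 m²
ΔV = 0.3 acre-ft = 370 m³
Δh = ΔV / (S × A) = 370 m³ / (1.881 × 10^-5 × 5.957 × 10^5 m²) = 33.03 m

Δh ≈ 33 m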